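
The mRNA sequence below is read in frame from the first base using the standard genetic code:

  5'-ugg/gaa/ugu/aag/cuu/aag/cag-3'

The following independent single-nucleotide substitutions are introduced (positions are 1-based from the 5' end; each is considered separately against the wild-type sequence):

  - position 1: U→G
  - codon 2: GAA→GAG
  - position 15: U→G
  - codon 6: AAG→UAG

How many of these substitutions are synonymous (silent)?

Codon 1: UGG (Trp) → GGG (Gly) — missense.
Codon 2: GAA (Glu) → GAG (Glu) — synonymous.
Codon 5: CUU (Leu) → CUG (Leu) — synonymous.
Codon 6: AAG (Lys) → UAG (Stop) — nonsense.
Synonymous: 2 of 4.

2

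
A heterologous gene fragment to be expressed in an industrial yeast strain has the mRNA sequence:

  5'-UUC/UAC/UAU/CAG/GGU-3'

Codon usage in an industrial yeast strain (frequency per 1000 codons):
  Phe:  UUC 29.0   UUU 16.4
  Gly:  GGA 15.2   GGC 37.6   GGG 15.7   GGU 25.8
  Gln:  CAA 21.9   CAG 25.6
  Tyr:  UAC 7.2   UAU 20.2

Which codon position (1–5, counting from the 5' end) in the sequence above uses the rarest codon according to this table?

Codon 1 UUC (Phe): 29.0 per 1000.
Codon 2 UAC (Tyr): 7.2 per 1000.
Codon 3 UAU (Tyr): 20.2 per 1000.
Codon 4 CAG (Gln): 25.6 per 1000.
Codon 5 GGU (Gly): 25.8 per 1000.
Lowest frequency is 7.2 at codon 2.

2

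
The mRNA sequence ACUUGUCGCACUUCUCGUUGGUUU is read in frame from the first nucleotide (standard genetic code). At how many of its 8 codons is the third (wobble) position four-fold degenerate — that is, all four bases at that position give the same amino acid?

5

Codon 1 ACU (Thr): third position 4-fold.
Codon 2 UGU (Cys): third position 2-fold.
Codon 3 CGC (Arg): third position 4-fold.
Codon 4 ACU (Thr): third position 4-fold.
Codon 5 UCU (Ser): third position 4-fold.
Codon 6 CGU (Arg): third position 4-fold.
Codon 7 UGG (Trp): third position 1-fold.
Codon 8 UUU (Phe): third position 2-fold.
Four-fold degenerate third positions: 5.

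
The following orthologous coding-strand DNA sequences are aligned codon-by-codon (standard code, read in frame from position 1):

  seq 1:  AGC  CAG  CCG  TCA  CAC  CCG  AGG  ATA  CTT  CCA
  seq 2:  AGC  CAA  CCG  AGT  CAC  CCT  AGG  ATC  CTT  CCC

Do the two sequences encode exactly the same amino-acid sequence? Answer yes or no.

Codon 1: AGC Ser / AGC Ser — identical.
Codon 2: CAG Gln / CAA Gln — synonymous.
Codon 3: CCG Pro / CCG Pro — identical.
Codon 4: TCA Ser / AGT Ser — synonymous.
Codon 5: CAC His / CAC His — identical.
Codon 6: CCG Pro / CCT Pro — synonymous.
Codon 7: AGG Arg / AGG Arg — identical.
Codon 8: ATA Ile / ATC Ile — synonymous.
Codon 9: CTT Leu / CTT Leu — identical.
Codon 10: CCA Pro / CCC Pro — synonymous.
Nonsynonymous differences: 0 → same protein.

yes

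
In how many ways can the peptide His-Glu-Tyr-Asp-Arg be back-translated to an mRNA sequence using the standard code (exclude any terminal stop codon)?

96

His: 2 codons.
Glu: 2 codons.
Tyr: 2 codons.
Asp: 2 codons.
Arg: 6 codons.
2 × 2 × 2 × 2 × 6 = 96.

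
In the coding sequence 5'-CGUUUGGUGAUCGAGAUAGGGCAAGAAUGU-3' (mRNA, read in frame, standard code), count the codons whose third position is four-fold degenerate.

Codon 1 CGU (Arg): third position 4-fold.
Codon 2 UUG (Leu): third position 2-fold.
Codon 3 GUG (Val): third position 4-fold.
Codon 4 AUC (Ile): third position 3-fold.
Codon 5 GAG (Glu): third position 2-fold.
Codon 6 AUA (Ile): third position 3-fold.
Codon 7 GGG (Gly): third position 4-fold.
Codon 8 CAA (Gln): third position 2-fold.
Codon 9 GAA (Glu): third position 2-fold.
Codon 10 UGU (Cys): third position 2-fold.
Four-fold degenerate third positions: 3.

3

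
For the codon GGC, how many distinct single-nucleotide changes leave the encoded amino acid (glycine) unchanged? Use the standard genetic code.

Position 1: none → 0 synonymous.
Position 2: none → 0 synonymous.
Position 3: GGU, GGA, GGG → 3 synonymous.
Total: 0 + 0 + 3 = 3.

3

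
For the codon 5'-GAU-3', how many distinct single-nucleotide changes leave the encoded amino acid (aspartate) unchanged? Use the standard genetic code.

Position 1: none → 0 synonymous.
Position 2: none → 0 synonymous.
Position 3: GAC → 1 synonymous.
Total: 0 + 0 + 1 = 1.

1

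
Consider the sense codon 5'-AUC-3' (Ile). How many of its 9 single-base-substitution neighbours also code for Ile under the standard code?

2

Position 1: none → 0 synonymous.
Position 2: none → 0 synonymous.
Position 3: AUU, AUA → 2 synonymous.
Total: 0 + 0 + 2 = 2.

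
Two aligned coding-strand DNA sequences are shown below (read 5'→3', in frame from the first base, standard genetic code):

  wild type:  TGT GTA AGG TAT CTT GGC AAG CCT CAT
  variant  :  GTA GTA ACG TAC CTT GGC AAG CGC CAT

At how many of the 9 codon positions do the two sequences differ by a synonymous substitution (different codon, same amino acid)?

Codon 1: TGT Cys / GTA Val — nonsynonymous.
Codon 2: GTA Val / GTA Val — identical.
Codon 3: AGG Arg / ACG Thr — nonsynonymous.
Codon 4: TAT Tyr / TAC Tyr — synonymous.
Codon 5: CTT Leu / CTT Leu — identical.
Codon 6: GGC Gly / GGC Gly — identical.
Codon 7: AAG Lys / AAG Lys — identical.
Codon 8: CCT Pro / CGC Arg — nonsynonymous.
Codon 9: CAT His / CAT His — identical.
Synonymous differences: 1.

1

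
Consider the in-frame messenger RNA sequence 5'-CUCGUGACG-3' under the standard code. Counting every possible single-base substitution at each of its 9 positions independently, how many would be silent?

Codon 1 (CUC, Leu): 3 synonymous substitutions.
Codon 2 (GUG, Val): 3 synonymous substitutions.
Codon 3 (ACG, Thr): 3 synonymous substitutions.
Total: 3 + 3 + 3 = 9.

9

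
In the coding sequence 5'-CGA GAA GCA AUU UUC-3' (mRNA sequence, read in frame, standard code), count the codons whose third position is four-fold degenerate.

2

Codon 1 CGA (Arg): third position 4-fold.
Codon 2 GAA (Glu): third position 2-fold.
Codon 3 GCA (Ala): third position 4-fold.
Codon 4 AUU (Ile): third position 3-fold.
Codon 5 UUC (Phe): third position 2-fold.
Four-fold degenerate third positions: 2.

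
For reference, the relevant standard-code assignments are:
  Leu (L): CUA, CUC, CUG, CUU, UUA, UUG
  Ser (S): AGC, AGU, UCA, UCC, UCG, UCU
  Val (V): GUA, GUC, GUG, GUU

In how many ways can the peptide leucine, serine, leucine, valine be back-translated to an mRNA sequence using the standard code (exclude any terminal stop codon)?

864

Leu: 6 codons.
Ser: 6 codons.
Leu: 6 codons.
Val: 4 codons.
6 × 6 × 6 × 4 = 864.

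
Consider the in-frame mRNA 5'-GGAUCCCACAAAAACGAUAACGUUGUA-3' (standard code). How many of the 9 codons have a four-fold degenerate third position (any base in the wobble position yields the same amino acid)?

Codon 1 GGA (Gly): third position 4-fold.
Codon 2 UCC (Ser): third position 4-fold.
Codon 3 CAC (His): third position 2-fold.
Codon 4 AAA (Lys): third position 2-fold.
Codon 5 AAC (Asn): third position 2-fold.
Codon 6 GAU (Asp): third position 2-fold.
Codon 7 AAC (Asn): third position 2-fold.
Codon 8 GUU (Val): third position 4-fold.
Codon 9 GUA (Val): third position 4-fold.
Four-fold degenerate third positions: 4.

4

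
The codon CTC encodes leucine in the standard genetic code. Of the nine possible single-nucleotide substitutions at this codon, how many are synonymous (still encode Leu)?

3

Position 1: none → 0 synonymous.
Position 2: none → 0 synonymous.
Position 3: CTT, CTA, CTG → 3 synonymous.
Total: 0 + 0 + 3 = 3.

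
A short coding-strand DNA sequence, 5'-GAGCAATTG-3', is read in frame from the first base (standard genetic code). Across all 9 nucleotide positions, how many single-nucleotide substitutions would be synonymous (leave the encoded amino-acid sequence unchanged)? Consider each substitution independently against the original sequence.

Codon 1 (GAG, Glu): 1 synonymous substitution.
Codon 2 (CAA, Gln): 1 synonymous substitution.
Codon 3 (TTG, Leu): 2 synonymous substitutions.
Total: 1 + 1 + 2 = 4.

4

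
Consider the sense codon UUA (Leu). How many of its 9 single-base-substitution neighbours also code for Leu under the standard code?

2

Position 1: CUA → 1 synonymous.
Position 2: none → 0 synonymous.
Position 3: UUG → 1 synonymous.
Total: 1 + 0 + 1 = 2.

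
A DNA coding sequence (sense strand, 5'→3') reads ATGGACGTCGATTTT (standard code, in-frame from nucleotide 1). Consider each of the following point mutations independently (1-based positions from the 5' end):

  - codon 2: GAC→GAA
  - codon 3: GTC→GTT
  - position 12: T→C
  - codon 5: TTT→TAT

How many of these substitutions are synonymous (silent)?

Codon 2: GAC (Asp) → GAA (Glu) — missense.
Codon 3: GTC (Val) → GTT (Val) — synonymous.
Codon 4: GAT (Asp) → GAC (Asp) — synonymous.
Codon 5: TTT (Phe) → TAT (Tyr) — missense.
Synonymous: 2 of 4.

2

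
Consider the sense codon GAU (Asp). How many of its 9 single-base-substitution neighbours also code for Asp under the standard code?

Position 1: none → 0 synonymous.
Position 2: none → 0 synonymous.
Position 3: GAC → 1 synonymous.
Total: 0 + 0 + 1 = 1.

1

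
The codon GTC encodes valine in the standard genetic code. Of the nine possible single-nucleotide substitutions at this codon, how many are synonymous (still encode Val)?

Position 1: none → 0 synonymous.
Position 2: none → 0 synonymous.
Position 3: GTT, GTA, GTG → 3 synonymous.
Total: 0 + 0 + 3 = 3.

3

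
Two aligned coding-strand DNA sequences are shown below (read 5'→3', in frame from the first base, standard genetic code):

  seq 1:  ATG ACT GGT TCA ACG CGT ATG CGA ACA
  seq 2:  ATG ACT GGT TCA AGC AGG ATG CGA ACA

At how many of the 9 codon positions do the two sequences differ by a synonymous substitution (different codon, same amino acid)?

Codon 1: ATG Met / ATG Met — identical.
Codon 2: ACT Thr / ACT Thr — identical.
Codon 3: GGT Gly / GGT Gly — identical.
Codon 4: TCA Ser / TCA Ser — identical.
Codon 5: ACG Thr / AGC Ser — nonsynonymous.
Codon 6: CGT Arg / AGG Arg — synonymous.
Codon 7: ATG Met / ATG Met — identical.
Codon 8: CGA Arg / CGA Arg — identical.
Codon 9: ACA Thr / ACA Thr — identical.
Synonymous differences: 1.

1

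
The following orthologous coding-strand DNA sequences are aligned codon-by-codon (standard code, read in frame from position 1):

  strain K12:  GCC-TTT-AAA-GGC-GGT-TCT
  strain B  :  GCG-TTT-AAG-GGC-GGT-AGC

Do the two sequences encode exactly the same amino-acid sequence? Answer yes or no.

yes

Codon 1: GCC Ala / GCG Ala — synonymous.
Codon 2: TTT Phe / TTT Phe — identical.
Codon 3: AAA Lys / AAG Lys — synonymous.
Codon 4: GGC Gly / GGC Gly — identical.
Codon 5: GGT Gly / GGT Gly — identical.
Codon 6: TCT Ser / AGC Ser — synonymous.
Nonsynonymous differences: 0 → same protein.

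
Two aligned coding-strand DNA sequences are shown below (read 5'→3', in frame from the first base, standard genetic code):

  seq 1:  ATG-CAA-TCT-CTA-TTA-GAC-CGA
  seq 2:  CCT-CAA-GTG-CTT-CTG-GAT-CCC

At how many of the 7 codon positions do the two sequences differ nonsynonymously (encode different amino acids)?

3

Codon 1: ATG Met / CCT Pro — nonsynonymous.
Codon 2: CAA Gln / CAA Gln — identical.
Codon 3: TCT Ser / GTG Val — nonsynonymous.
Codon 4: CTA Leu / CTT Leu — synonymous.
Codon 5: TTA Leu / CTG Leu — synonymous.
Codon 6: GAC Asp / GAT Asp — synonymous.
Codon 7: CGA Arg / CCC Pro — nonsynonymous.
Nonsynonymous differences: 3.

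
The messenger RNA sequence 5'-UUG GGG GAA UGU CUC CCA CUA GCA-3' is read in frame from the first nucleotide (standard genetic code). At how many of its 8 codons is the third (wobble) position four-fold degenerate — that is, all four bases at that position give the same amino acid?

5

Codon 1 UUG (Leu): third position 2-fold.
Codon 2 GGG (Gly): third position 4-fold.
Codon 3 GAA (Glu): third position 2-fold.
Codon 4 UGU (Cys): third position 2-fold.
Codon 5 CUC (Leu): third position 4-fold.
Codon 6 CCA (Pro): third position 4-fold.
Codon 7 CUA (Leu): third position 4-fold.
Codon 8 GCA (Ala): third position 4-fold.
Four-fold degenerate third positions: 5.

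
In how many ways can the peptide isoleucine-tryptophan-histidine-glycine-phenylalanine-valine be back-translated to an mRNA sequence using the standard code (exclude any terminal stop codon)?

Ile: 3 codons.
Trp: 1 codon.
His: 2 codons.
Gly: 4 codons.
Phe: 2 codons.
Val: 4 codons.
3 × 1 × 2 × 4 × 2 × 4 = 192.

192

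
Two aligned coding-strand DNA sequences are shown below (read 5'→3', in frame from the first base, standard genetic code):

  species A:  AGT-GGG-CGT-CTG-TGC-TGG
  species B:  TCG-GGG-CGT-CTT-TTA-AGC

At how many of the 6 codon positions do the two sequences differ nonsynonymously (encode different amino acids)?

Codon 1: AGT Ser / TCG Ser — synonymous.
Codon 2: GGG Gly / GGG Gly — identical.
Codon 3: CGT Arg / CGT Arg — identical.
Codon 4: CTG Leu / CTT Leu — synonymous.
Codon 5: TGC Cys / TTA Leu — nonsynonymous.
Codon 6: TGG Trp / AGC Ser — nonsynonymous.
Nonsynonymous differences: 2.

2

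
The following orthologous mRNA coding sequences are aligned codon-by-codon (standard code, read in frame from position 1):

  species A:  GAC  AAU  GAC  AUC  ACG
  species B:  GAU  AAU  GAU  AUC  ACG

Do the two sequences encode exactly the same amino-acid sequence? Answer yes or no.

Codon 1: GAC Asp / GAU Asp — synonymous.
Codon 2: AAU Asn / AAU Asn — identical.
Codon 3: GAC Asp / GAU Asp — synonymous.
Codon 4: AUC Ile / AUC Ile — identical.
Codon 5: ACG Thr / ACG Thr — identical.
Nonsynonymous differences: 0 → same protein.

yes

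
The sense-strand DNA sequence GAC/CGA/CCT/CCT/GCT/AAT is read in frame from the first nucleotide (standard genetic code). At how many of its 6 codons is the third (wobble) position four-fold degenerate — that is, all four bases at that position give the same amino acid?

Codon 1 GAC (Asp): third position 2-fold.
Codon 2 CGA (Arg): third position 4-fold.
Codon 3 CCT (Pro): third position 4-fold.
Codon 4 CCT (Pro): third position 4-fold.
Codon 5 GCT (Ala): third position 4-fold.
Codon 6 AAT (Asn): third position 2-fold.
Four-fold degenerate third positions: 4.

4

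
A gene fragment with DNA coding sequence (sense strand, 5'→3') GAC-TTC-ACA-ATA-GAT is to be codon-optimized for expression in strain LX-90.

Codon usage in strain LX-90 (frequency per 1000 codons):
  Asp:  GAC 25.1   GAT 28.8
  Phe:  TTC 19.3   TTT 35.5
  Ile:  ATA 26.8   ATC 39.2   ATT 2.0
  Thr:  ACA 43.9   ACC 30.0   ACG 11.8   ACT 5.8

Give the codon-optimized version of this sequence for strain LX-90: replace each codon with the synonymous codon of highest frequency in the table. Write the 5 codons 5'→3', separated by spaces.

Codon 1 (Asp): best is GAT at 28.8.
Codon 2 (Phe): best is TTT at 35.5.
Codon 3 (Thr): best is ACA at 43.9.
Codon 4 (Ile): best is ATC at 39.2.
Codon 5 (Asp): best is GAT at 28.8.

GAT TTT ACA ATC GAT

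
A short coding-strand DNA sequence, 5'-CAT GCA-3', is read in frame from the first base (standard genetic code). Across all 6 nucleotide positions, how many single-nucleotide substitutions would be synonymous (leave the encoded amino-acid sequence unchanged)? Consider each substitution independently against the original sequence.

4

Codon 1 (CAT, His): 1 synonymous substitution.
Codon 2 (GCA, Ala): 3 synonymous substitutions.
Total: 1 + 3 = 4.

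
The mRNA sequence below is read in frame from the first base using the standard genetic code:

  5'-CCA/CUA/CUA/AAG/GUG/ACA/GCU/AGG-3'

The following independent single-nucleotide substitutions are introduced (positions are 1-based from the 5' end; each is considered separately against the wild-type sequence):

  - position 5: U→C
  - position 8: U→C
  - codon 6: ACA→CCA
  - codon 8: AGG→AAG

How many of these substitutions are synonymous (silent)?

0

Codon 2: CUA (Leu) → CCA (Pro) — missense.
Codon 3: CUA (Leu) → CCA (Pro) — missense.
Codon 6: ACA (Thr) → CCA (Pro) — missense.
Codon 8: AGG (Arg) → AAG (Lys) — missense.
Synonymous: 0 of 4.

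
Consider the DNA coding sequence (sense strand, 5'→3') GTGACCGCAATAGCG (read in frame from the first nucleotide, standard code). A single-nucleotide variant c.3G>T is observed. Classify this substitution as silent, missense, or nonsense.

Position 3 falls in codon 1: GTG → Val.
After the substitution the codon is GTT → Val.
Both encode Val, so the change is synonymous.

silent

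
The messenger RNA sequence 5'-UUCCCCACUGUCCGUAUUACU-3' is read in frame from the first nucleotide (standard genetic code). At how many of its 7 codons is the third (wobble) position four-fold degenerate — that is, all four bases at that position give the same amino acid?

5

Codon 1 UUC (Phe): third position 2-fold.
Codon 2 CCC (Pro): third position 4-fold.
Codon 3 ACU (Thr): third position 4-fold.
Codon 4 GUC (Val): third position 4-fold.
Codon 5 CGU (Arg): third position 4-fold.
Codon 6 AUU (Ile): third position 3-fold.
Codon 7 ACU (Thr): third position 4-fold.
Four-fold degenerate third positions: 5.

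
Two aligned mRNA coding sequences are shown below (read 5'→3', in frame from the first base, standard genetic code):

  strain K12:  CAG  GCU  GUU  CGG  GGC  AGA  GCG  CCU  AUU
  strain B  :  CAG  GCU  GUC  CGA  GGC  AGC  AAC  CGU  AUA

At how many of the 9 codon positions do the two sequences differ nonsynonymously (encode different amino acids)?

Codon 1: CAG Gln / CAG Gln — identical.
Codon 2: GCU Ala / GCU Ala — identical.
Codon 3: GUU Val / GUC Val — synonymous.
Codon 4: CGG Arg / CGA Arg — synonymous.
Codon 5: GGC Gly / GGC Gly — identical.
Codon 6: AGA Arg / AGC Ser — nonsynonymous.
Codon 7: GCG Ala / AAC Asn — nonsynonymous.
Codon 8: CCU Pro / CGU Arg — nonsynonymous.
Codon 9: AUU Ile / AUA Ile — synonymous.
Nonsynonymous differences: 3.

3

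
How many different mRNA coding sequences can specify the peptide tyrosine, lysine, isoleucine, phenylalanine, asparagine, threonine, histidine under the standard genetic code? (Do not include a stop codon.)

384

Tyr: 2 codons.
Lys: 2 codons.
Ile: 3 codons.
Phe: 2 codons.
Asn: 2 codons.
Thr: 4 codons.
His: 2 codons.
2 × 2 × 3 × 2 × 2 × 4 × 2 = 384.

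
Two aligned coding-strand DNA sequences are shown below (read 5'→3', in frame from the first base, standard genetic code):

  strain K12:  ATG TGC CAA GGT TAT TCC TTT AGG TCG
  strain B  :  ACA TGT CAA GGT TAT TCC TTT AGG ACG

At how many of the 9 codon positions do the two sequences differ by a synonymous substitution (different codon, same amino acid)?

1

Codon 1: ATG Met / ACA Thr — nonsynonymous.
Codon 2: TGC Cys / TGT Cys — synonymous.
Codon 3: CAA Gln / CAA Gln — identical.
Codon 4: GGT Gly / GGT Gly — identical.
Codon 5: TAT Tyr / TAT Tyr — identical.
Codon 6: TCC Ser / TCC Ser — identical.
Codon 7: TTT Phe / TTT Phe — identical.
Codon 8: AGG Arg / AGG Arg — identical.
Codon 9: TCG Ser / ACG Thr — nonsynonymous.
Synonymous differences: 1.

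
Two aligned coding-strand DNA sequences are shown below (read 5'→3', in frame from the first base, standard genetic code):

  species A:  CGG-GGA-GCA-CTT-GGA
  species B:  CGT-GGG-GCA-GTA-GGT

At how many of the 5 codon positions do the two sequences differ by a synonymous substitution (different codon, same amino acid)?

Codon 1: CGG Arg / CGT Arg — synonymous.
Codon 2: GGA Gly / GGG Gly — synonymous.
Codon 3: GCA Ala / GCA Ala — identical.
Codon 4: CTT Leu / GTA Val — nonsynonymous.
Codon 5: GGA Gly / GGT Gly — synonymous.
Synonymous differences: 3.

3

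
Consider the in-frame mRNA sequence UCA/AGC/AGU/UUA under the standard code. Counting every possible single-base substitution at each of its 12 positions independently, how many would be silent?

Codon 1 (UCA, Ser): 3 synonymous substitutions.
Codon 2 (AGC, Ser): 1 synonymous substitution.
Codon 3 (AGU, Ser): 1 synonymous substitution.
Codon 4 (UUA, Leu): 2 synonymous substitutions.
Total: 3 + 1 + 1 + 2 = 7.

7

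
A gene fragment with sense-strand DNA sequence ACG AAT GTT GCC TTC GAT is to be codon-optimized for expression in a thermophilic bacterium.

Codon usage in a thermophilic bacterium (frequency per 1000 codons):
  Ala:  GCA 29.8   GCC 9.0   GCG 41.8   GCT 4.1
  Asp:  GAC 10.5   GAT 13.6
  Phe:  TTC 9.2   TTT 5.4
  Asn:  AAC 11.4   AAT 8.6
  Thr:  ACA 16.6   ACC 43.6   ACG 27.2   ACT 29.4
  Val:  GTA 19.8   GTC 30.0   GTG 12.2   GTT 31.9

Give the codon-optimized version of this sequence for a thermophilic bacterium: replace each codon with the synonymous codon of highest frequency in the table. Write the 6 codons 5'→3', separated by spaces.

ACC AAC GTT GCG TTC GAT

Codon 1 (Thr): best is ACC at 43.6.
Codon 2 (Asn): best is AAC at 11.4.
Codon 3 (Val): best is GTT at 31.9.
Codon 4 (Ala): best is GCG at 41.8.
Codon 5 (Phe): best is TTC at 9.2.
Codon 6 (Asp): best is GAT at 13.6.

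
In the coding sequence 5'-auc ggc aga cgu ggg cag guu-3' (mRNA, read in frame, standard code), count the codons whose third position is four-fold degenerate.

Codon 1 AUC (Ile): third position 3-fold.
Codon 2 GGC (Gly): third position 4-fold.
Codon 3 AGA (Arg): third position 2-fold.
Codon 4 CGU (Arg): third position 4-fold.
Codon 5 GGG (Gly): third position 4-fold.
Codon 6 CAG (Gln): third position 2-fold.
Codon 7 GUU (Val): third position 4-fold.
Four-fold degenerate third positions: 4.

4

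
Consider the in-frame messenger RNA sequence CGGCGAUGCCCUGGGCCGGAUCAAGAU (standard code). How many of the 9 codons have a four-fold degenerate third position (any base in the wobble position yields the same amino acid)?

5

Codon 1 CGG (Arg): third position 4-fold.
Codon 2 CGA (Arg): third position 4-fold.
Codon 3 UGC (Cys): third position 2-fold.
Codon 4 CCU (Pro): third position 4-fold.
Codon 5 GGG (Gly): third position 4-fold.
Codon 6 CCG (Pro): third position 4-fold.
Codon 7 GAU (Asp): third position 2-fold.
Codon 8 CAA (Gln): third position 2-fold.
Codon 9 GAU (Asp): third position 2-fold.
Four-fold degenerate third positions: 5.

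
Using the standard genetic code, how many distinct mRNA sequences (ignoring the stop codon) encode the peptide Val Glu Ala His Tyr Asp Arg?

Val: 4 codons.
Glu: 2 codons.
Ala: 4 codons.
His: 2 codons.
Tyr: 2 codons.
Asp: 2 codons.
Arg: 6 codons.
4 × 2 × 4 × 2 × 2 × 2 × 6 = 1536.

1536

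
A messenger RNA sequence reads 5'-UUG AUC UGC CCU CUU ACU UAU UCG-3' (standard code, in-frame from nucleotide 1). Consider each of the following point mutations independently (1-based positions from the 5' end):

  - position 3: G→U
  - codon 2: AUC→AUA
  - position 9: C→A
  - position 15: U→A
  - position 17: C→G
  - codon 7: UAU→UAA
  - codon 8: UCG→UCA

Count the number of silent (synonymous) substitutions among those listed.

3

Codon 1: UUG (Leu) → UUU (Phe) — missense.
Codon 2: AUC (Ile) → AUA (Ile) — synonymous.
Codon 3: UGC (Cys) → UGA (Stop) — nonsense.
Codon 5: CUU (Leu) → CUA (Leu) — synonymous.
Codon 6: ACU (Thr) → AGU (Ser) — missense.
Codon 7: UAU (Tyr) → UAA (Stop) — nonsense.
Codon 8: UCG (Ser) → UCA (Ser) — synonymous.
Synonymous: 3 of 7.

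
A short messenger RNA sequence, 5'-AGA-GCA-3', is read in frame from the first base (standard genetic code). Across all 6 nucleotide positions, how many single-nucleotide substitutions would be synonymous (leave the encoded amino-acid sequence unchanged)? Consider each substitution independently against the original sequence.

Codon 1 (AGA, Arg): 2 synonymous substitutions.
Codon 2 (GCA, Ala): 3 synonymous substitutions.
Total: 2 + 3 = 5.

5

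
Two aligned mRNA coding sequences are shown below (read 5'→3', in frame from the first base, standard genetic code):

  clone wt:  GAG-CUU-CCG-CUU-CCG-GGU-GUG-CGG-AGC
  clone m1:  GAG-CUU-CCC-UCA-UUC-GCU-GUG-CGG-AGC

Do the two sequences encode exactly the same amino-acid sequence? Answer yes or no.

no

Codon 1: GAG Glu / GAG Glu — identical.
Codon 2: CUU Leu / CUU Leu — identical.
Codon 3: CCG Pro / CCC Pro — synonymous.
Codon 4: CUU Leu / UCA Ser — nonsynonymous.
Codon 5: CCG Pro / UUC Phe — nonsynonymous.
Codon 6: GGU Gly / GCU Ala — nonsynonymous.
Codon 7: GUG Val / GUG Val — identical.
Codon 8: CGG Arg / CGG Arg — identical.
Codon 9: AGC Ser / AGC Ser — identical.
Nonsynonymous differences: 3 → different protein.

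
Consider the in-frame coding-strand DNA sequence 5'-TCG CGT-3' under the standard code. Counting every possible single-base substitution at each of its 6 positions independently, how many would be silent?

Codon 1 (TCG, Ser): 3 synonymous substitutions.
Codon 2 (CGT, Arg): 3 synonymous substitutions.
Total: 3 + 3 = 6.

6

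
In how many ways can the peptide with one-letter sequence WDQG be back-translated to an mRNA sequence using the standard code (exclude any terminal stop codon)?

16

Trp: 1 codon.
Asp: 2 codons.
Gln: 2 codons.
Gly: 4 codons.
1 × 2 × 2 × 4 = 16.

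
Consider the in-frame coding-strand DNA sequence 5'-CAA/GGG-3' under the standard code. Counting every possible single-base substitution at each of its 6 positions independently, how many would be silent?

4

Codon 1 (CAA, Gln): 1 synonymous substitution.
Codon 2 (GGG, Gly): 3 synonymous substitutions.
Total: 1 + 3 = 4.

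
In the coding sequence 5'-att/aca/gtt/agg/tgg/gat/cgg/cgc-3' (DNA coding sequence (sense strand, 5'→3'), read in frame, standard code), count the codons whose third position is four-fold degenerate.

4

Codon 1 ATT (Ile): third position 3-fold.
Codon 2 ACA (Thr): third position 4-fold.
Codon 3 GTT (Val): third position 4-fold.
Codon 4 AGG (Arg): third position 2-fold.
Codon 5 TGG (Trp): third position 1-fold.
Codon 6 GAT (Asp): third position 2-fold.
Codon 7 CGG (Arg): third position 4-fold.
Codon 8 CGC (Arg): third position 4-fold.
Four-fold degenerate third positions: 4.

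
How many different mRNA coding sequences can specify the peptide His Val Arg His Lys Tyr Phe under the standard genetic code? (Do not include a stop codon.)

768

His: 2 codons.
Val: 4 codons.
Arg: 6 codons.
His: 2 codons.
Lys: 2 codons.
Tyr: 2 codons.
Phe: 2 codons.
2 × 4 × 6 × 2 × 2 × 2 × 2 = 768.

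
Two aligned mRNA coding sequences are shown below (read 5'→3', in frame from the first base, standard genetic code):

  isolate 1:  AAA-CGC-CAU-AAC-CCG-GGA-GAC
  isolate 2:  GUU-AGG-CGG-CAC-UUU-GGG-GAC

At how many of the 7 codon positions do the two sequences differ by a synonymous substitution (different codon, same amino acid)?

Codon 1: AAA Lys / GUU Val — nonsynonymous.
Codon 2: CGC Arg / AGG Arg — synonymous.
Codon 3: CAU His / CGG Arg — nonsynonymous.
Codon 4: AAC Asn / CAC His — nonsynonymous.
Codon 5: CCG Pro / UUU Phe — nonsynonymous.
Codon 6: GGA Gly / GGG Gly — synonymous.
Codon 7: GAC Asp / GAC Asp — identical.
Synonymous differences: 2.

2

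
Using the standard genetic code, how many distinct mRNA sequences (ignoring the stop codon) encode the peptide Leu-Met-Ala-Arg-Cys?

288

Leu: 6 codons.
Met: 1 codon.
Ala: 4 codons.
Arg: 6 codons.
Cys: 2 codons.
6 × 1 × 4 × 6 × 2 = 288.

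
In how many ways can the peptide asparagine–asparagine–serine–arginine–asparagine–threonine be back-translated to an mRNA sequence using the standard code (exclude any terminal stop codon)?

Asn: 2 codons.
Asn: 2 codons.
Ser: 6 codons.
Arg: 6 codons.
Asn: 2 codons.
Thr: 4 codons.
2 × 2 × 6 × 6 × 2 × 4 = 1152.

1152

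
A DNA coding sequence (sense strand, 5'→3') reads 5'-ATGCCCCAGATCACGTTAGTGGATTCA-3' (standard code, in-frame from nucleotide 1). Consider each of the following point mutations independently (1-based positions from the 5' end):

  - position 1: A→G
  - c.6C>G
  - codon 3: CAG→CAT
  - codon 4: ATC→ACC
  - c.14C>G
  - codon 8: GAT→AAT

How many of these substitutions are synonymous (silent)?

Codon 1: ATG (Met) → GTG (Val) — missense.
Codon 2: CCC (Pro) → CCG (Pro) — synonymous.
Codon 3: CAG (Gln) → CAT (His) — missense.
Codon 4: ATC (Ile) → ACC (Thr) — missense.
Codon 5: ACG (Thr) → AGG (Arg) — missense.
Codon 8: GAT (Asp) → AAT (Asn) — missense.
Synonymous: 1 of 6.

1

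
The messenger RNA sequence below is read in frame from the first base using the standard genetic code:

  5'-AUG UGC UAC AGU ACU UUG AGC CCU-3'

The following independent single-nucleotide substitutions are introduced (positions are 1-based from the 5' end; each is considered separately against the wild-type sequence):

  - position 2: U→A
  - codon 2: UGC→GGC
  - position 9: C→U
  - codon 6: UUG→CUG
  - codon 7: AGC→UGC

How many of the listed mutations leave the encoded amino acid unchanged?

Codon 1: AUG (Met) → AAG (Lys) — missense.
Codon 2: UGC (Cys) → GGC (Gly) — missense.
Codon 3: UAC (Tyr) → UAU (Tyr) — synonymous.
Codon 6: UUG (Leu) → CUG (Leu) — synonymous.
Codon 7: AGC (Ser) → UGC (Cys) — missense.
Synonymous: 2 of 5.

2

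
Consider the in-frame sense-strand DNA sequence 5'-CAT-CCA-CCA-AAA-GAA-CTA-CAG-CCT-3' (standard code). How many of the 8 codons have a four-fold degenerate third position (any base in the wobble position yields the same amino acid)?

4

Codon 1 CAT (His): third position 2-fold.
Codon 2 CCA (Pro): third position 4-fold.
Codon 3 CCA (Pro): third position 4-fold.
Codon 4 AAA (Lys): third position 2-fold.
Codon 5 GAA (Glu): third position 2-fold.
Codon 6 CTA (Leu): third position 4-fold.
Codon 7 CAG (Gln): third position 2-fold.
Codon 8 CCT (Pro): third position 4-fold.
Four-fold degenerate third positions: 4.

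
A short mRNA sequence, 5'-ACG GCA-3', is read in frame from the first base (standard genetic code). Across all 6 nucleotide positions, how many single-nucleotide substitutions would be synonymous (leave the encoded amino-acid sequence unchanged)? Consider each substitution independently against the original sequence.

Codon 1 (ACG, Thr): 3 synonymous substitutions.
Codon 2 (GCA, Ala): 3 synonymous substitutions.
Total: 3 + 3 = 6.

6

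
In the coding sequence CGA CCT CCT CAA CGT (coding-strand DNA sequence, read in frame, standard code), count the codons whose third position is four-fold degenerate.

4

Codon 1 CGA (Arg): third position 4-fold.
Codon 2 CCT (Pro): third position 4-fold.
Codon 3 CCT (Pro): third position 4-fold.
Codon 4 CAA (Gln): third position 2-fold.
Codon 5 CGT (Arg): third position 4-fold.
Four-fold degenerate third positions: 4.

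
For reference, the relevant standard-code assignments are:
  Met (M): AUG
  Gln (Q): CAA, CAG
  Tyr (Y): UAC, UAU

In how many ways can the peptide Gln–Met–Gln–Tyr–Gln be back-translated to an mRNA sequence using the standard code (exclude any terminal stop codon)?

16

Gln: 2 codons.
Met: 1 codon.
Gln: 2 codons.
Tyr: 2 codons.
Gln: 2 codons.
2 × 1 × 2 × 2 × 2 = 16.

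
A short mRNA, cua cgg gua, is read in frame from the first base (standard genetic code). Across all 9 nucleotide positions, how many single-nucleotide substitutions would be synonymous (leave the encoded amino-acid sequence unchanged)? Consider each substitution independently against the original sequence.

11

Codon 1 (CUA, Leu): 4 synonymous substitutions.
Codon 2 (CGG, Arg): 4 synonymous substitutions.
Codon 3 (GUA, Val): 3 synonymous substitutions.
Total: 4 + 4 + 3 = 11.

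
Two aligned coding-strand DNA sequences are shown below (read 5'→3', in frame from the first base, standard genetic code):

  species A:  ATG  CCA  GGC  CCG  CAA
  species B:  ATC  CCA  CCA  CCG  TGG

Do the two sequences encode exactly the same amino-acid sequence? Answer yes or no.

no

Codon 1: ATG Met / ATC Ile — nonsynonymous.
Codon 2: CCA Pro / CCA Pro — identical.
Codon 3: GGC Gly / CCA Pro — nonsynonymous.
Codon 4: CCG Pro / CCG Pro — identical.
Codon 5: CAA Gln / TGG Trp — nonsynonymous.
Nonsynonymous differences: 3 → different protein.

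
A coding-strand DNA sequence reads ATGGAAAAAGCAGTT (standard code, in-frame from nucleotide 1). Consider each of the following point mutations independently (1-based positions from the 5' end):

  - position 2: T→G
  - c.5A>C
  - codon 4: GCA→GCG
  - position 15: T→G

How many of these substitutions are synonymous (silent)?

Codon 1: ATG (Met) → AGG (Arg) — missense.
Codon 2: GAA (Glu) → GCA (Ala) — missense.
Codon 4: GCA (Ala) → GCG (Ala) — synonymous.
Codon 5: GTT (Val) → GTG (Val) — synonymous.
Synonymous: 2 of 4.

2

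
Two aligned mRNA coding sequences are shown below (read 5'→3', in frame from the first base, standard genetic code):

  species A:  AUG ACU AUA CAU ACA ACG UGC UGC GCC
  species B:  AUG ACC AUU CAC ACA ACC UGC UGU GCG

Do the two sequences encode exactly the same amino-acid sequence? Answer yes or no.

Codon 1: AUG Met / AUG Met — identical.
Codon 2: ACU Thr / ACC Thr — synonymous.
Codon 3: AUA Ile / AUU Ile — synonymous.
Codon 4: CAU His / CAC His — synonymous.
Codon 5: ACA Thr / ACA Thr — identical.
Codon 6: ACG Thr / ACC Thr — synonymous.
Codon 7: UGC Cys / UGC Cys — identical.
Codon 8: UGC Cys / UGU Cys — synonymous.
Codon 9: GCC Ala / GCG Ala — synonymous.
Nonsynonymous differences: 0 → same protein.

yes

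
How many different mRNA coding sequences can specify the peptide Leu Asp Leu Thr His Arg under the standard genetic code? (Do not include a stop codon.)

3456

Leu: 6 codons.
Asp: 2 codons.
Leu: 6 codons.
Thr: 4 codons.
His: 2 codons.
Arg: 6 codons.
6 × 2 × 6 × 4 × 2 × 6 = 3456.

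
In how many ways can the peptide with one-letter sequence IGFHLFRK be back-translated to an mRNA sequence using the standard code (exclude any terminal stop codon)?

6912

Ile: 3 codons.
Gly: 4 codons.
Phe: 2 codons.
His: 2 codons.
Leu: 6 codons.
Phe: 2 codons.
Arg: 6 codons.
Lys: 2 codons.
3 × 4 × 2 × 2 × 6 × 2 × 6 × 2 = 6912.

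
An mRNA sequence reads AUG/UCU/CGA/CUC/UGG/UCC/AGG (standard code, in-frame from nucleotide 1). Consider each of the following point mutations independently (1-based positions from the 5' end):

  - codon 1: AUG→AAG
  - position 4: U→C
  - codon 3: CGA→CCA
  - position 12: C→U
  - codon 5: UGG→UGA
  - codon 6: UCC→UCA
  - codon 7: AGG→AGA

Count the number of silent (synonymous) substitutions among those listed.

Codon 1: AUG (Met) → AAG (Lys) — missense.
Codon 2: UCU (Ser) → CCU (Pro) — missense.
Codon 3: CGA (Arg) → CCA (Pro) — missense.
Codon 4: CUC (Leu) → CUU (Leu) — synonymous.
Codon 5: UGG (Trp) → UGA (Stop) — nonsense.
Codon 6: UCC (Ser) → UCA (Ser) — synonymous.
Codon 7: AGG (Arg) → AGA (Arg) — synonymous.
Synonymous: 3 of 7.

3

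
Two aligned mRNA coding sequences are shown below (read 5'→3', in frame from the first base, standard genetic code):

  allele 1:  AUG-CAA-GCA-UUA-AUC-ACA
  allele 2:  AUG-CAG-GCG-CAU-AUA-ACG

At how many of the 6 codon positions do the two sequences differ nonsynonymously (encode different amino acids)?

1

Codon 1: AUG Met / AUG Met — identical.
Codon 2: CAA Gln / CAG Gln — synonymous.
Codon 3: GCA Ala / GCG Ala — synonymous.
Codon 4: UUA Leu / CAU His — nonsynonymous.
Codon 5: AUC Ile / AUA Ile — synonymous.
Codon 6: ACA Thr / ACG Thr — synonymous.
Nonsynonymous differences: 1.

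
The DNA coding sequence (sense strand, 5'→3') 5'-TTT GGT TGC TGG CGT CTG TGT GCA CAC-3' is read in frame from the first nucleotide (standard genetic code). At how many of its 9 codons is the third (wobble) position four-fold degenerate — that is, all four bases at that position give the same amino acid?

Codon 1 TTT (Phe): third position 2-fold.
Codon 2 GGT (Gly): third position 4-fold.
Codon 3 TGC (Cys): third position 2-fold.
Codon 4 TGG (Trp): third position 1-fold.
Codon 5 CGT (Arg): third position 4-fold.
Codon 6 CTG (Leu): third position 4-fold.
Codon 7 TGT (Cys): third position 2-fold.
Codon 8 GCA (Ala): third position 4-fold.
Codon 9 CAC (His): third position 2-fold.
Four-fold degenerate third positions: 4.

4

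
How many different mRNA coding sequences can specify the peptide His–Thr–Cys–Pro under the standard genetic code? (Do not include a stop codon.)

His: 2 codons.
Thr: 4 codons.
Cys: 2 codons.
Pro: 4 codons.
2 × 4 × 2 × 4 = 64.

64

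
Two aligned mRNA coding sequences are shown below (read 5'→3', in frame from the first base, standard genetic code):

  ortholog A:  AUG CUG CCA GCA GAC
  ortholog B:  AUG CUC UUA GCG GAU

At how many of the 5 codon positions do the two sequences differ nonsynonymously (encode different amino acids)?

1

Codon 1: AUG Met / AUG Met — identical.
Codon 2: CUG Leu / CUC Leu — synonymous.
Codon 3: CCA Pro / UUA Leu — nonsynonymous.
Codon 4: GCA Ala / GCG Ala — synonymous.
Codon 5: GAC Asp / GAU Asp — synonymous.
Nonsynonymous differences: 1.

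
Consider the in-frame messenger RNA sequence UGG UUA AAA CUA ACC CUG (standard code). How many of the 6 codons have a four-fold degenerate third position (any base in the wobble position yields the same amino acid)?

Codon 1 UGG (Trp): third position 1-fold.
Codon 2 UUA (Leu): third position 2-fold.
Codon 3 AAA (Lys): third position 2-fold.
Codon 4 CUA (Leu): third position 4-fold.
Codon 5 ACC (Thr): third position 4-fold.
Codon 6 CUG (Leu): third position 4-fold.
Four-fold degenerate third positions: 3.

3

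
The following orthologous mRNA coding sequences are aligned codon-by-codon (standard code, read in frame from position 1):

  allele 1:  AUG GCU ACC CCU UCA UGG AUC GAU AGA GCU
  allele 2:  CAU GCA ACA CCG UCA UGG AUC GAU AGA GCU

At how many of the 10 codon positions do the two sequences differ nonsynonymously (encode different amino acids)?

1

Codon 1: AUG Met / CAU His — nonsynonymous.
Codon 2: GCU Ala / GCA Ala — synonymous.
Codon 3: ACC Thr / ACA Thr — synonymous.
Codon 4: CCU Pro / CCG Pro — synonymous.
Codon 5: UCA Ser / UCA Ser — identical.
Codon 6: UGG Trp / UGG Trp — identical.
Codon 7: AUC Ile / AUC Ile — identical.
Codon 8: GAU Asp / GAU Asp — identical.
Codon 9: AGA Arg / AGA Arg — identical.
Codon 10: GCU Ala / GCU Ala — identical.
Nonsynonymous differences: 1.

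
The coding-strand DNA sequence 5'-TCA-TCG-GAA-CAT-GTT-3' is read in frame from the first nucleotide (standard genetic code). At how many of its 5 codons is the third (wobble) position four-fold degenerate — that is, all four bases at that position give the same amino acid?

3

Codon 1 TCA (Ser): third position 4-fold.
Codon 2 TCG (Ser): third position 4-fold.
Codon 3 GAA (Glu): third position 2-fold.
Codon 4 CAT (His): third position 2-fold.
Codon 5 GTT (Val): third position 4-fold.
Four-fold degenerate third positions: 3.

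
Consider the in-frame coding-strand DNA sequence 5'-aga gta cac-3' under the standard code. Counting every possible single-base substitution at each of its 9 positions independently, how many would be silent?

6

Codon 1 (AGA, Arg): 2 synonymous substitutions.
Codon 2 (GTA, Val): 3 synonymous substitutions.
Codon 3 (CAC, His): 1 synonymous substitution.
Total: 2 + 3 + 1 = 6.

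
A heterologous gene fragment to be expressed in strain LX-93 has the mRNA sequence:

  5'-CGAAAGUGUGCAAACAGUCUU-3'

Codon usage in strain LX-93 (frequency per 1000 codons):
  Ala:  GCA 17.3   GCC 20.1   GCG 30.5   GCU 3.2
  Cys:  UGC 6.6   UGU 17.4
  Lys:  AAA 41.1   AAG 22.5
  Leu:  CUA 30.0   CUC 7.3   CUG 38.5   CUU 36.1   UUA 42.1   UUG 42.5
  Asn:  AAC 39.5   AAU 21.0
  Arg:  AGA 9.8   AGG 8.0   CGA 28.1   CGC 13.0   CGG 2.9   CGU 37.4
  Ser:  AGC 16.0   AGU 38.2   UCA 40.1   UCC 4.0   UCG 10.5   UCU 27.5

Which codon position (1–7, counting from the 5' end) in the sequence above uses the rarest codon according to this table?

4

Codon 1 CGA (Arg): 28.1 per 1000.
Codon 2 AAG (Lys): 22.5 per 1000.
Codon 3 UGU (Cys): 17.4 per 1000.
Codon 4 GCA (Ala): 17.3 per 1000.
Codon 5 AAC (Asn): 39.5 per 1000.
Codon 6 AGU (Ser): 38.2 per 1000.
Codon 7 CUU (Leu): 36.1 per 1000.
Lowest frequency is 17.3 at codon 4.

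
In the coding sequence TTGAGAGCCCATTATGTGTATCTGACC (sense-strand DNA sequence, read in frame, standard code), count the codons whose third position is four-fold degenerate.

Codon 1 TTG (Leu): third position 2-fold.
Codon 2 AGA (Arg): third position 2-fold.
Codon 3 GCC (Ala): third position 4-fold.
Codon 4 CAT (His): third position 2-fold.
Codon 5 TAT (Tyr): third position 2-fold.
Codon 6 GTG (Val): third position 4-fold.
Codon 7 TAT (Tyr): third position 2-fold.
Codon 8 CTG (Leu): third position 4-fold.
Codon 9 ACC (Thr): third position 4-fold.
Four-fold degenerate third positions: 4.

4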